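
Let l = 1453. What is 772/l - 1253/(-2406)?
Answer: 3678041/3495918 ≈ 1.0521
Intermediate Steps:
772/l - 1253/(-2406) = 772/1453 - 1253/(-2406) = 772*(1/1453) - 1253*(-1/2406) = 772/1453 + 1253/2406 = 3678041/3495918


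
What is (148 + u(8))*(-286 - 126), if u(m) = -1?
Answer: -60564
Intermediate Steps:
(148 + u(8))*(-286 - 126) = (148 - 1)*(-286 - 126) = 147*(-412) = -60564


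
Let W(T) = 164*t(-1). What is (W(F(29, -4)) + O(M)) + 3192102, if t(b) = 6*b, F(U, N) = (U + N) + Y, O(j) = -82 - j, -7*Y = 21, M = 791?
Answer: 3190245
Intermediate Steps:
Y = -3 (Y = -⅐*21 = -3)
F(U, N) = -3 + N + U (F(U, N) = (U + N) - 3 = (N + U) - 3 = -3 + N + U)
W(T) = -984 (W(T) = 164*(6*(-1)) = 164*(-6) = -984)
(W(F(29, -4)) + O(M)) + 3192102 = (-984 + (-82 - 1*791)) + 3192102 = (-984 + (-82 - 791)) + 3192102 = (-984 - 873) + 3192102 = -1857 + 3192102 = 3190245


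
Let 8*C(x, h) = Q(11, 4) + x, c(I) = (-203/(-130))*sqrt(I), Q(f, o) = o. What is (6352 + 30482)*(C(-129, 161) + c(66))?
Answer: -2302125/4 + 3738651*sqrt(66)/65 ≈ -1.0826e+5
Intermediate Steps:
c(I) = 203*sqrt(I)/130 (c(I) = (-203*(-1/130))*sqrt(I) = 203*sqrt(I)/130)
C(x, h) = 1/2 + x/8 (C(x, h) = (4 + x)/8 = 1/2 + x/8)
(6352 + 30482)*(C(-129, 161) + c(66)) = (6352 + 30482)*((1/2 + (1/8)*(-129)) + 203*sqrt(66)/130) = 36834*((1/2 - 129/8) + 203*sqrt(66)/130) = 36834*(-125/8 + 203*sqrt(66)/130) = -2302125/4 + 3738651*sqrt(66)/65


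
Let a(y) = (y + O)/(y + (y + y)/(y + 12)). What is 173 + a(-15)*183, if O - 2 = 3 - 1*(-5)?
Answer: 356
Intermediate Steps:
O = 10 (O = 2 + (3 - 1*(-5)) = 2 + (3 + 5) = 2 + 8 = 10)
a(y) = (10 + y)/(y + 2*y/(12 + y)) (a(y) = (y + 10)/(y + (y + y)/(y + 12)) = (10 + y)/(y + (2*y)/(12 + y)) = (10 + y)/(y + 2*y/(12 + y)))
173 + a(-15)*183 = 173 + ((120 + (-15)**2 + 22*(-15))/((-15)*(14 - 15)))*183 = 173 - 1/15*(120 + 225 - 330)/(-1)*183 = 173 - 1/15*(-1)*15*183 = 173 + 1*183 = 173 + 183 = 356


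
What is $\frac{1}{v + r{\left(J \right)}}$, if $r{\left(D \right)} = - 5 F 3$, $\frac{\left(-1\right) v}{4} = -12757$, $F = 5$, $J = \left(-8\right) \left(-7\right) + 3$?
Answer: $\frac{1}{50953} \approx 1.9626 \cdot 10^{-5}$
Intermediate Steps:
$J = 59$ ($J = 56 + 3 = 59$)
$v = 51028$ ($v = \left(-4\right) \left(-12757\right) = 51028$)
$r{\left(D \right)} = -75$ ($r{\left(D \right)} = \left(-5\right) 5 \cdot 3 = \left(-25\right) 3 = -75$)
$\frac{1}{v + r{\left(J \right)}} = \frac{1}{51028 - 75} = \frac{1}{50953}$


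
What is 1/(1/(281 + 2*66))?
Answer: 413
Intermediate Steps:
1/(1/(281 + 2*66)) = 1/(1/(281 + 132)) = 1/(1/413) = 413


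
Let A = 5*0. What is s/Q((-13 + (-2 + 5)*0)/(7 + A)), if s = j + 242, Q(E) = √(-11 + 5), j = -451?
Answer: 209*I*√6/6 ≈ 85.324*I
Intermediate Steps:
A = 0
Q(E) = I*√6 (Q(E) = √(-6) = I*√6)
s = -209 (s = -451 + 242 = -209)
s/Q((-13 + (-2 + 5)*0)/(7 + A)) = -209*(-I*√6/6) = -(-209)*I*√6/6 = 209*I*√6/6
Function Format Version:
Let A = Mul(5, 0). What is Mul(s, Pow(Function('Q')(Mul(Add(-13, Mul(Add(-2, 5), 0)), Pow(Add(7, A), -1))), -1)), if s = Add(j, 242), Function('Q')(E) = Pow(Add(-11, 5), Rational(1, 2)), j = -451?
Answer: Mul(Rational(209, 6), I, Pow(6, Rational(1, 2))) ≈ Mul(85.324, I)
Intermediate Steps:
A = 0
Function('Q')(E) = Mul(I, Pow(6, Rational(1, 2))) (Function('Q')(E) = Pow(-6, Rational(1, 2)) = Mul(I, Pow(6, Rational(1, 2))))
s = -209 (s = Add(-451, 242) = -209)
Mul(s, Pow(Function('Q')(Mul(Add(-13, Mul(Add(-2, 5), 0)), Pow(Add(7, A), -1))), -1)) = Mul(-209, Pow(Mul(I, Pow(6, Rational(1, 2))), -1)) = Mul(-209, Mul(Rational(-1, 6), I, Pow(6, Rational(1, 2)))) = Mul(Rational(209, 6), I, Pow(6, Rational(1, 2)))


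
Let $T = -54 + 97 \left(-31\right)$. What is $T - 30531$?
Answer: $-33592$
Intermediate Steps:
$T = -3061$ ($T = -54 - 3007 = -3061$)
$T - 30531 = -3061 - 30531 = -33592$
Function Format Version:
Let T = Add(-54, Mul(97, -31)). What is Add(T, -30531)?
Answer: -33592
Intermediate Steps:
T = -3061 (T = Add(-54, -3007) = -3061)
Add(T, -30531) = Add(-3061, -30531) = -33592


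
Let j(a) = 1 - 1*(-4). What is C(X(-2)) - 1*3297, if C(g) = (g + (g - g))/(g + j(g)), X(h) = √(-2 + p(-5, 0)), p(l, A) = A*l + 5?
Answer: -72537/22 + 5*√3/22 ≈ -3296.7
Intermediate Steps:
p(l, A) = 5 + A*l
j(a) = 5 (j(a) = 1 + 4 = 5)
X(h) = √3 (X(h) = √(-2 + (5 + 0*(-5))) = √(-2 + (5 + 0)) = √(-2 + 5) = √3)
C(g) = g/(5 + g) (C(g) = (g + (g - g))/(g + 5) = (g + 0)/(5 + g) = g/(5 + g))
C(X(-2)) - 1*3297 = √3/(5 + √3) - 1*3297 = √3/(5 + √3) - 3297 = -3297 + √3/(5 + √3)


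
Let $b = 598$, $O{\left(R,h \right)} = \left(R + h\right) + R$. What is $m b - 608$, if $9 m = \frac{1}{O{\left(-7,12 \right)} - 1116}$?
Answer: $- \frac{235319}{387} \approx -608.06$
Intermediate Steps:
$O{\left(R,h \right)} = h + 2 R$
$m = - \frac{1}{10062}$ ($m = \frac{1}{9 \left(\left(12 + 2 \left(-7\right)\right) - 1116\right)} = \frac{1}{9 \left(\left(12 - 14\right) - 1116\right)} = \frac{1}{9 \left(-2 - 1116\right)} = \frac{1}{9 \left(-1118\right)} = \frac{1}{9} \left(- \frac{1}{1118}\right) = - \frac{1}{10062} \approx -9.9384 \cdot 10^{-5}$)
$m b - 608 = \left(- \frac{1}{10062}\right) 598 - 608 = - \frac{23}{387} - 608 = - \frac{235319}{387}$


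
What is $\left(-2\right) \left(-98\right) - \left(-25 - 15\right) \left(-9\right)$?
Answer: $-164$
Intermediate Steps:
$\left(-2\right) \left(-98\right) - \left(-25 - 15\right) \left(-9\right) = 196 - \left(-40\right) \left(-9\right) = 196 - 360 = -164$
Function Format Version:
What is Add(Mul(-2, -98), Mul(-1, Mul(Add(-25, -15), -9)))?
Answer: -164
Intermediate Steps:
Add(Mul(-2, -98), Mul(-1, Mul(Add(-25, -15), -9))) = Add(196, Mul(-1, Mul(-40, -9))) = Add(196, Mul(-1, 360)) = Add(196, -360) = -164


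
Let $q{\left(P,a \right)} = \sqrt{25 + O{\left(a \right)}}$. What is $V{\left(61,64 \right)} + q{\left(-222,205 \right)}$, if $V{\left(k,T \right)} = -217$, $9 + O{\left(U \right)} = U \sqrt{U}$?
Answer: $-217 + \sqrt{16 + 205 \sqrt{205}} \approx -162.68$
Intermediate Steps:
$O{\left(U \right)} = -9 + U^{\frac{3}{2}}$ ($O{\left(U \right)} = -9 + U \sqrt{U} = -9 + U^{\frac{3}{2}}$)
$q{\left(P,a \right)} = \sqrt{16 + a^{\frac{3}{2}}}$ ($q{\left(P,a \right)} = \sqrt{25 + \left(-9 + a^{\frac{3}{2}}\right)} = \sqrt{16 + a^{\frac{3}{2}}}$)
$V{\left(61,64 \right)} + q{\left(-222,205 \right)} = -217 + \sqrt{16 + 205^{\frac{3}{2}}} = -217 + \sqrt{16 + 205 \sqrt{205}}$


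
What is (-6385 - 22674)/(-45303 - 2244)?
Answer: 29059/47547 ≈ 0.61116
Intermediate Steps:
(-6385 - 22674)/(-45303 - 2244) = -29059/(-47547) = -29059*(-1/47547) = 29059/47547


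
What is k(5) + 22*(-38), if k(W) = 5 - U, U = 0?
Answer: -831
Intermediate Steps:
k(W) = 5 (k(W) = 5 - 1*0 = 5 + 0 = 5)
k(5) + 22*(-38) = 5 + 22*(-38) = 5 - 836 = -831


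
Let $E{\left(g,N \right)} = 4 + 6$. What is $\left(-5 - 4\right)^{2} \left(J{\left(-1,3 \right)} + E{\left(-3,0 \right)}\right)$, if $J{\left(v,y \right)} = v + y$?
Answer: $972$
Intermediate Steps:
$E{\left(g,N \right)} = 10$
$\left(-5 - 4\right)^{2} \left(J{\left(-1,3 \right)} + E{\left(-3,0 \right)}\right) = \left(-5 - 4\right)^{2} \left(\left(-1 + 3\right) + 10\right) = \left(-9\right)^{2} \left(2 + 10\right) = 81 \cdot 12 = 972$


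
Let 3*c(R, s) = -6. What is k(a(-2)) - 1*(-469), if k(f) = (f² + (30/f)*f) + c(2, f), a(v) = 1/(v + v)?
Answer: 7953/16 ≈ 497.06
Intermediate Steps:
c(R, s) = -2 (c(R, s) = (⅓)*(-6) = -2)
a(v) = 1/(2*v)
k(f) = 28 + f² (k(f) = (f² + (30/f)*f) - 2 = (f² + 30) - 2 = (30 + f²) - 2 = 28 + f²)
k(a(-2)) - 1*(-469) = (28 + ((½)/(-2))²) - 1*(-469) = (28 + ((½)*(-½))²) + 469 = (28 + (-¼)²) + 469 = (28 + 1/16) + 469 = 449/16 + 469 = 7953/16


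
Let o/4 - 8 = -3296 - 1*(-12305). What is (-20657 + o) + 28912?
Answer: 44323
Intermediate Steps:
o = 36068 (o = 32 + 4*(-3296 - 1*(-12305)) = 32 + 4*(-3296 + 12305) = 32 + 4*9009 = 32 + 36036 = 36068)
(-20657 + o) + 28912 = (-20657 + 36068) + 28912 = 15411 + 28912 = 44323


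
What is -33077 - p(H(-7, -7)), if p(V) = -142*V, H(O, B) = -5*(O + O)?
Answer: -23137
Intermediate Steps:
H(O, B) = -10*O
-33077 - p(H(-7, -7)) = -33077 - (-142)*(-10*(-7)) = -33077 - (-142)*70 = -33077 - 1*(-9940) = -33077 + 9940 = -23137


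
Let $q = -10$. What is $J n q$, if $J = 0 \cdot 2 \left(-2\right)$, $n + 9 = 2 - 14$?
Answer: $0$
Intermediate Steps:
$n = -21$ ($n = -9 + \left(2 - 14\right) = -9 - 12 = -21$)
$J = 0$ ($J = 0 \left(-2\right) = 0$)
$J n q = 0 \left(-21\right) \left(-10\right) = 0 \left(-10\right) = 0$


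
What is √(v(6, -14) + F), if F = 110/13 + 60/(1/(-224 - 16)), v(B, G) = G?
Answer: 306*I*√26/13 ≈ 120.02*I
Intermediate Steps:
F = -187090/13 (F = 110*(1/13) + 60/(1/(-240)) = 110/13 + 60/(-1/240) = 110/13 + 60*(-240) = 110/13 - 14400 = -187090/13 ≈ -14392.)
√(v(6, -14) + F) = √(-14 - 187090/13) = √(-187272/13) = 306*I*√26/13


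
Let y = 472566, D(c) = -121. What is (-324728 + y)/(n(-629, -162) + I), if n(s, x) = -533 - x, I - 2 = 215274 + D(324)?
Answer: 73919/107392 ≈ 0.68831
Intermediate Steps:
I = 215155 (I = 2 + (215274 - 121) = 2 + 215153 = 215155)
(-324728 + y)/(n(-629, -162) + I) = (-324728 + 472566)/((-533 - 1*(-162)) + 215155) = 147838/((-533 + 162) + 215155) = 147838/(-371 + 215155) = 147838/214784 = 147838*(1/214784) = 73919/107392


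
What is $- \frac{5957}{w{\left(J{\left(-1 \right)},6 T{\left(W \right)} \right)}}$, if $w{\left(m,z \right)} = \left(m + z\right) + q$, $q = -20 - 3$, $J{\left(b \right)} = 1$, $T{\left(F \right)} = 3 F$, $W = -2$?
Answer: $\frac{5957}{58} \approx 102.71$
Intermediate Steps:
$q = -23$
$w{\left(m,z \right)} = -23 + m + z$ ($w{\left(m,z \right)} = \left(m + z\right) - 23 = -23 + m + z$)
$- \frac{5957}{w{\left(J{\left(-1 \right)},6 T{\left(W \right)} \right)}} = - \frac{5957}{-23 + 1 + 6 \cdot 3 \left(-2\right)} = - \frac{5957}{-23 + 1 + 6 \left(-6\right)} = - \frac{5957}{-23 + 1 - 36} = - \frac{5957}{-58} = \left(-5957\right) \left(- \frac{1}{58}\right) = \frac{5957}{58}$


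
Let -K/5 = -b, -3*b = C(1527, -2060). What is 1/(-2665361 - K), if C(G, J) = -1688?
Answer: -3/8004523 ≈ -3.7479e-7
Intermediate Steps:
b = 1688/3 (b = -1/3*(-1688) = 1688/3 ≈ 562.67)
K = 8440/3 (K = -(-5)*1688/3 = -5*(-1688/3) = 8440/3 ≈ 2813.3)
1/(-2665361 - K) = 1/(-2665361 - 1*8440/3) = 1/(-2665361 - 8440/3) = 1/(-8004523/3) = -3/8004523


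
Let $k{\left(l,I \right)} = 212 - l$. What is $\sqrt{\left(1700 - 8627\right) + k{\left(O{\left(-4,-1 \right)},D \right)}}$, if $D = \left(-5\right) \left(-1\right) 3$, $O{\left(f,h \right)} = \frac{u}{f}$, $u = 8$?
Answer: $7 i \sqrt{137} \approx 81.933 i$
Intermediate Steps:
$O{\left(f,h \right)} = \frac{8}{f}$
$D = 15$ ($D = 5 \cdot 3 = 15$)
$\sqrt{\left(1700 - 8627\right) + k{\left(O{\left(-4,-1 \right)},D \right)}} = \sqrt{\left(1700 - 8627\right) + \left(212 - \frac{8}{-4}\right)} = \sqrt{-6927 + \left(212 - 8 \left(- \frac{1}{4}\right)\right)} = \sqrt{-6927 + \left(212 - -2\right)} = \sqrt{-6927 + \left(212 + 2\right)} = \sqrt{-6927 + 214} = \sqrt{-6713} = 7 i \sqrt{137}$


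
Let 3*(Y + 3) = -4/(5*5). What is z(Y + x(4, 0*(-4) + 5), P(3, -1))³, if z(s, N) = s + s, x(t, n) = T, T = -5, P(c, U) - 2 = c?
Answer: -1762790912/421875 ≈ -4178.5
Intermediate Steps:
P(c, U) = 2 + c
x(t, n) = -5
Y = -229/75 (Y = -3 + (-4/(5*5))/3 = -3 + (-4/25)/3 = -3 + (-4*1/25)/3 = -3 + (⅓)*(-4/25) = -3 - 4/75 = -229/75 ≈ -3.0533)
z(s, N) = 2*s
z(Y + x(4, 0*(-4) + 5), P(3, -1))³ = (2*(-229/75 - 5))³ = (2*(-604/75))³ = (-1208/75)³ = -1762790912/421875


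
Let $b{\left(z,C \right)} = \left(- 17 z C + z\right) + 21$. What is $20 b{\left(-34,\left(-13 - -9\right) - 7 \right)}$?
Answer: $-127420$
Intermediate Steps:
$b{\left(z,C \right)} = 21 + z - 17 C z$ ($b{\left(z,C \right)} = \left(- 17 C z + z\right) + 21 = \left(z - 17 C z\right) + 21 = 21 + z - 17 C z$)
$20 b{\left(-34,\left(-13 - -9\right) - 7 \right)} = 20 \left(21 - 34 - 17 \left(\left(-13 - -9\right) - 7\right) \left(-34\right)\right) = 20 \left(21 - 34 - 17 \left(\left(-13 + 9\right) - 7\right) \left(-34\right)\right) = 20 \left(21 - 34 - 17 \left(-4 - 7\right) \left(-34\right)\right) = 20 \left(21 - 34 - \left(-187\right) \left(-34\right)\right) = 20 \left(21 - 34 - 6358\right) = 20 \left(-6371\right) = -127420$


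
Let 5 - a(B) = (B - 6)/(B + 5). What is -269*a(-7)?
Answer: 807/2 ≈ 403.50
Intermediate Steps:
a(B) = 5 - (-6 + B)/(5 + B) (a(B) = 5 - (B - 6)/(B + 5) = 5 - (-6 + B)/(5 + B))
-269*a(-7) = -269*(31 + 4*(-7))/(5 - 7) = -269*(31 - 28)/(-2) = -(-269)*3/2 = -269*(-3/2) = 807/2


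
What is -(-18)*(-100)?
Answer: -1800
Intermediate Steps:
-(-18)*(-100) = -1*1800 = -1800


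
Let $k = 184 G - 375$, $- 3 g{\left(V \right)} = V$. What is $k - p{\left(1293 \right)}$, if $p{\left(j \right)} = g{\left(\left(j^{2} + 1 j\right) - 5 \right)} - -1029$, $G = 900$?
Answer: $\frac{2165725}{3} \approx 7.2191 \cdot 10^{5}$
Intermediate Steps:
$g{\left(V \right)} = - \frac{V}{3}$
$p{\left(j \right)} = \frac{3092}{3} - \frac{j}{3} - \frac{j^{2}}{3}$ ($p{\left(j \right)} = - \frac{\left(j^{2} + 1 j\right) - 5}{3} - -1029 = - \frac{\left(j^{2} + j\right) - 5}{3} + 1029 = - \frac{\left(j + j^{2}\right) - 5}{3} + 1029 = - \frac{-5 + j + j^{2}}{3} + 1029 = \left(\frac{5}{3} - \frac{j}{3} - \frac{j^{2}}{3}\right) + 1029 = \frac{3092}{3} - \frac{j}{3} - \frac{j^{2}}{3}$)
$k = 165225$ ($k = 184 \cdot 900 - 375 = 165600 - 375 = 165225$)
$k - p{\left(1293 \right)} = 165225 - \left(\frac{3092}{3} - 431 - \frac{1293^{2}}{3}\right) = 165225 - \left(\frac{3092}{3} - 431 - 557283\right) = 165225 - - \frac{1670050}{3} = 165225 + \frac{1670050}{3} = \frac{2165725}{3}$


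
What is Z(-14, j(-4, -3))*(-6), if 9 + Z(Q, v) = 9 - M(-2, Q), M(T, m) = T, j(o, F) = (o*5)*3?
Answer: -12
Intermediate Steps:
j(o, F) = 15*o (j(o, F) = (5*o)*3 = 15*o)
Z(Q, v) = 2 (Z(Q, v) = -9 + (9 - 1*(-2)) = -9 + (9 + 2) = -9 + 11 = 2)
Z(-14, j(-4, -3))*(-6) = 2*(-6) = -12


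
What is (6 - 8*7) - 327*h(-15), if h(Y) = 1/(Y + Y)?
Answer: -391/10 ≈ -39.100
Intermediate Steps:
h(Y) = 1/(2*Y)
(6 - 8*7) - 327*h(-15) = (6 - 8*7) - 327/(2*(-15)) = (6 - 56) - 327*(-1)/(2*15) = -50 - 327*(-1/30) = -50 + 109/10 = -391/10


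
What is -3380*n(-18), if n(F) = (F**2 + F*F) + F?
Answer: -2129400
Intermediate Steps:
n(F) = F + 2*F**2 (n(F) = (F**2 + F**2) + F = 2*F**2 + F = F + 2*F**2)
-3380*n(-18) = -(-60840)*(1 + 2*(-18)) = -(-60840)*(1 - 36) = -(-60840)*(-35) = -3380*630 = -2129400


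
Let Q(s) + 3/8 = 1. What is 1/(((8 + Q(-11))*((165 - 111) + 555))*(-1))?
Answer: -8/42021 ≈ -0.00019038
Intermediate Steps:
Q(s) = 5/8 (Q(s) = -3/8 + 1 = 5/8)
1/(((8 + Q(-11))*((165 - 111) + 555))*(-1)) = 1/(((8 + 5/8)*((165 - 111) + 555))*(-1)) = 1/((69*(54 + 555)/8)*(-1)) = 1/(((69/8)*609)*(-1)) = 1/((42021/8)*(-1)) = 1/(-42021/8) = -8/42021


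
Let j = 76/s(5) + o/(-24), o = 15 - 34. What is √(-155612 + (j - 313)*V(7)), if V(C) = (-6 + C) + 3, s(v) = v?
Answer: I*√141120030/30 ≈ 395.98*I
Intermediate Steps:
V(C) = -3 + C
o = -19
j = 1919/120 (j = 76/5 - 19/(-24) = 76*(⅕) - 19*(-1/24) = 76/5 + 19/24 = 1919/120 ≈ 15.992)
√(-155612 + (j - 313)*V(7)) = √(-155612 + (1919/120 - 313)*(-3 + 7)) = √(-155612 - 35641/120*4) = √(-155612 - 35641/30) = √(-4704001/30) = I*√141120030/30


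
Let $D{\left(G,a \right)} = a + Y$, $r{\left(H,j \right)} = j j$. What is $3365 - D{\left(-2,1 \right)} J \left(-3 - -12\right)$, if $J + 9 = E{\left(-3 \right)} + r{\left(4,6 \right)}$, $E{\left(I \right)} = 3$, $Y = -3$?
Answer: $3905$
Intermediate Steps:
$r{\left(H,j \right)} = j^{2}$
$D{\left(G,a \right)} = -3 + a$ ($D{\left(G,a \right)} = a - 3 = -3 + a$)
$J = 30$ ($J = -9 + \left(3 + 6^{2}\right) = -9 + \left(3 + 36\right) = -9 + 39 = 30$)
$3365 - D{\left(-2,1 \right)} J \left(-3 - -12\right) = 3365 - \left(-3 + 1\right) 30 \left(-3 - -12\right) = 3365 - \left(-2\right) 30 \left(-3 + 12\right) = 3365 - \left(-60\right) 9 = 3365 - -540 = 3365 + 540 = 3905$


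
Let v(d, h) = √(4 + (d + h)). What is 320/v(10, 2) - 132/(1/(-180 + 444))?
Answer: -34768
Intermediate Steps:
v(d, h) = √(4 + d + h)
320/v(10, 2) - 132/(1/(-180 + 444)) = 320/(√(4 + 10 + 2)) - 132/(1/(-180 + 444)) = 320/(√16) - 132/(1/264) = 320/4 - 132/1/264 = 320*(¼) - 132*264 = 80 - 34848 = -34768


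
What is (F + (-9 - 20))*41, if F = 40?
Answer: 451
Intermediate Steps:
(F + (-9 - 20))*41 = (40 + (-9 - 20))*41 = (40 - 29)*41 = 11*41 = 451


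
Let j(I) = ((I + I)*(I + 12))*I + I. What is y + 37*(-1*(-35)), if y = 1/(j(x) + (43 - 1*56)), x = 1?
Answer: 18131/14 ≈ 1295.1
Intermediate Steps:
j(I) = I + 2*I**2*(12 + I) (j(I) = ((2*I)*(12 + I))*I + I = (2*I*(12 + I))*I + I = 2*I**2*(12 + I) + I = I + 2*I**2*(12 + I))
y = 1/14 (y = 1/(1*(1 + 2*1**2 + 24*1) + (43 - 1*56)) = 1/(1*(1 + 2*1 + 24) + (43 - 56)) = 1/(1*(1 + 2 + 24) - 13) = 1/(1*27 - 13) = 1/(27 - 13) = 1/14 ≈ 0.071429)
y + 37*(-1*(-35)) = 1/14 + 37*(-1*(-35)) = 1/14 + 37*35 = 1/14 + 1295 = 18131/14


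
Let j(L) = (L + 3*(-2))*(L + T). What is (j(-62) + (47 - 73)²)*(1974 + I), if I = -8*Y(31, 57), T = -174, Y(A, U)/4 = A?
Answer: 16422968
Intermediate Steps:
Y(A, U) = 4*A
I = -992 (I = -32*31 = -8*124 = -992)
j(L) = (-174 + L)*(-6 + L) (j(L) = (L + 3*(-2))*(L - 174) = (L - 6)*(-174 + L) = (-6 + L)*(-174 + L) = (-174 + L)*(-6 + L))
(j(-62) + (47 - 73)²)*(1974 + I) = ((1044 + (-62)² - 180*(-62)) + (47 - 73)²)*(1974 - 992) = ((1044 + 3844 + 11160) + (-26)²)*982 = (16048 + 676)*982 = 16724*982 = 16422968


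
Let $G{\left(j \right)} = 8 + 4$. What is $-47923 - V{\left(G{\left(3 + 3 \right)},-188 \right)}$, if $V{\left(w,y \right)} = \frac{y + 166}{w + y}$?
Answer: $- \frac{383385}{8} \approx -47923.0$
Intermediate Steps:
$G{\left(j \right)} = 12$
$V{\left(w,y \right)} = \frac{166 + y}{w + y}$
$-47923 - V{\left(G{\left(3 + 3 \right)},-188 \right)} = -47923 - \frac{166 - 188}{12 - 188} = -47923 - \frac{1}{-176} \left(-22\right) = -47923 - \left(- \frac{1}{176}\right) \left(-22\right) = -47923 - \frac{1}{8} = - \frac{383385}{8}$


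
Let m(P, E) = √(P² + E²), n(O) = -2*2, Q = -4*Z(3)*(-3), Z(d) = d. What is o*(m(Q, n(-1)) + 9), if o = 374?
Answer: 3366 + 1496*√82 ≈ 16913.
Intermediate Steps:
Q = 36 (Q = -4*3*(-3) = -12*(-3) = 36)
n(O) = -4
m(P, E) = √(E² + P²)
o*(m(Q, n(-1)) + 9) = 374*(√((-4)² + 36²) + 9) = 374*(√(16 + 1296) + 9) = 374*(√1312 + 9) = 374*(4*√82 + 9) = 374*(9 + 4*√82) = 3366 + 1496*√82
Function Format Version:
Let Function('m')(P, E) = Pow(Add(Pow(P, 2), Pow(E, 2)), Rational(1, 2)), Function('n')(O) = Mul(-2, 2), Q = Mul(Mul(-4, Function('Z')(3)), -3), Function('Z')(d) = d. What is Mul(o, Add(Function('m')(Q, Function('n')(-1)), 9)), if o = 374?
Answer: Add(3366, Mul(1496, Pow(82, Rational(1, 2)))) ≈ 16913.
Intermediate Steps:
Q = 36 (Q = Mul(Mul(-4, 3), -3) = Mul(-12, -3) = 36)
Function('n')(O) = -4
Function('m')(P, E) = Pow(Add(Pow(E, 2), Pow(P, 2)), Rational(1, 2))
Mul(o, Add(Function('m')(Q, Function('n')(-1)), 9)) = Mul(374, Add(Pow(Add(Pow(-4, 2), Pow(36, 2)), Rational(1, 2)), 9)) = Mul(374, Add(Pow(Add(16, 1296), Rational(1, 2)), 9)) = Mul(374, Add(Pow(1312, Rational(1, 2)), 9)) = Mul(374, Add(Mul(4, Pow(82, Rational(1, 2))), 9)) = Mul(374, Add(9, Mul(4, Pow(82, Rational(1, 2))))) = Add(3366, Mul(1496, Pow(82, Rational(1, 2))))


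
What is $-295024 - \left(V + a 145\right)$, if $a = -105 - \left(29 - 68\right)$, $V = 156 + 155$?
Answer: $-285765$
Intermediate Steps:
$V = 311$
$a = -66$ ($a = -105 - -39 = -105 + 39 = -66$)
$-295024 - \left(V + a 145\right) = -295024 - \left(311 - 9570\right) = -295024 - -9259 = -295024 + 9259 = -285765$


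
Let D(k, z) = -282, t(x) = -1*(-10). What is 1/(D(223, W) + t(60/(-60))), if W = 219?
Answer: -1/272 ≈ -0.0036765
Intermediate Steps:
t(x) = 10
1/(D(223, W) + t(60/(-60))) = 1/(-282 + 10) = 1/(-272) = -1/272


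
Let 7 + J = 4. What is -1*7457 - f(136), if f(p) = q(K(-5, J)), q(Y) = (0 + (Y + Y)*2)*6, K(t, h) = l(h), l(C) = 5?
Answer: -7577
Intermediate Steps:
J = -3 (J = -7 + 4 = -3)
K(t, h) = 5
q(Y) = 24*Y (q(Y) = (0 + (2*Y)*2)*6 = (0 + 4*Y)*6 = (4*Y)*6 = 24*Y)
f(p) = 120 (f(p) = 24*5 = 120)
-1*7457 - f(136) = -1*7457 - 1*120 = -7457 - 120 = -7577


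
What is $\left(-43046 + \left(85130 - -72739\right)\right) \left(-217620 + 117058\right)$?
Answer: $-11546830526$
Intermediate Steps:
$\left(-43046 + \left(85130 - -72739\right)\right) \left(-217620 + 117058\right) = \left(-43046 + \left(85130 + 72739\right)\right) \left(-100562\right) = \left(-43046 + 157869\right) \left(-100562\right) = 114823 \left(-100562\right) = -11546830526$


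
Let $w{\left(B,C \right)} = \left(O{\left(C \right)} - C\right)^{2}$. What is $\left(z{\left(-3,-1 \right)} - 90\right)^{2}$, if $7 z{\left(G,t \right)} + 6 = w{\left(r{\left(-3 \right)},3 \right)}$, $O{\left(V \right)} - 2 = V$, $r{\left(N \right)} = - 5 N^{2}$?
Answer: $\frac{399424}{49} \approx 8151.5$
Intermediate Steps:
$O{\left(V \right)} = 2 + V$
$w{\left(B,C \right)} = 4$ ($w{\left(B,C \right)} = \left(\left(2 + C\right) - C\right)^{2} = 2^{2} = 4$)
$z{\left(G,t \right)} = - \frac{2}{7}$ ($z{\left(G,t \right)} = - \frac{6}{7} + \frac{1}{7} \cdot 4 = - \frac{6}{7} + \frac{4}{7} = - \frac{2}{7}$)
$\left(z{\left(-3,-1 \right)} - 90\right)^{2} = \left(- \frac{2}{7} - 90\right)^{2} = \left(- \frac{632}{7}\right)^{2} = \frac{399424}{49}$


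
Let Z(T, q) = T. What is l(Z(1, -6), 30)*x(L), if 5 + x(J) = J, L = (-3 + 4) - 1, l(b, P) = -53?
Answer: 265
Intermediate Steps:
L = 0 (L = 1 - 1 = 0)
x(J) = -5 + J
l(Z(1, -6), 30)*x(L) = -53*(-5 + 0) = -53*(-5) = 265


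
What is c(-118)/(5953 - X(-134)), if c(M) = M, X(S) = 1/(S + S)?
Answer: -31624/1595405 ≈ -0.019822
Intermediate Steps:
X(S) = 1/(2*S)
c(-118)/(5953 - X(-134)) = -118/(5953 - 1/(2*(-134))) = -118/(5953 - (-1)/(2*134)) = -118/(5953 - 1*(-1/268)) = -118/(5953 + 1/268) = -118/1595405/268 = -118*268/1595405 = -31624/1595405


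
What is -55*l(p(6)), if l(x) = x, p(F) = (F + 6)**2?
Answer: -7920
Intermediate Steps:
p(F) = (6 + F)**2
-55*l(p(6)) = -55*(6 + 6)**2 = -55*12**2 = -55*144 = -7920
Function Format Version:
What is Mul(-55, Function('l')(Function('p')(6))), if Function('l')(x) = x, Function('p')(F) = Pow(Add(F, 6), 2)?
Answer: -7920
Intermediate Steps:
Function('p')(F) = Pow(Add(6, F), 2)
Mul(-55, Function('l')(Function('p')(6))) = Mul(-55, Pow(Add(6, 6), 2)) = Mul(-55, Pow(12, 2)) = Mul(-55, 144) = -7920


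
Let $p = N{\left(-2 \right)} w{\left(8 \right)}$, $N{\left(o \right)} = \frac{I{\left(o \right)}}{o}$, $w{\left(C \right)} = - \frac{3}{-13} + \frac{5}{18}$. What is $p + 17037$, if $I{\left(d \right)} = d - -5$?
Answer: $\frac{2657653}{156} \approx 17036.0$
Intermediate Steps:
$I{\left(d \right)} = 5 + d$ ($I{\left(d \right)} = d + 5 = 5 + d$)
$w{\left(C \right)} = \frac{119}{234}$ ($w{\left(C \right)} = \left(-3\right) \left(- \frac{1}{13}\right) + 5 \cdot \frac{1}{18} = \frac{3}{13} + \frac{5}{18} = \frac{119}{234}$)
$N{\left(o \right)} = \frac{5 + o}{o}$
$p = - \frac{119}{156}$ ($p = \frac{5 - 2}{-2} \cdot \frac{119}{234} = \left(- \frac{1}{2}\right) 3 \cdot \frac{119}{234} = \left(- \frac{3}{2}\right) \frac{119}{234} = - \frac{119}{156} \approx -0.76282$)
$p + 17037 = - \frac{119}{156} + 17037 = \frac{2657653}{156}$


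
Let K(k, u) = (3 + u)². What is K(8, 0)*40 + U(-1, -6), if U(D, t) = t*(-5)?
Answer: 390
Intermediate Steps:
U(D, t) = -5*t
K(8, 0)*40 + U(-1, -6) = (3 + 0)²*40 - 5*(-6) = 3²*40 + 30 = 9*40 + 30 = 360 + 30 = 390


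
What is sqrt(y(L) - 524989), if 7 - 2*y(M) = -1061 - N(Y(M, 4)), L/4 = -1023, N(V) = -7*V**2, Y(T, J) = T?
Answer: I*sqrt(59130079) ≈ 7689.6*I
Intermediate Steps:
L = -4092 (L = 4*(-1023) = -4092)
y(M) = 534 - 7*M**2/2 (y(M) = 7/2 - (-1061 - (-7)*M**2)/2 = 7/2 - (-1061 + 7*M**2)/2 = 7/2 + (1061/2 - 7*M**2/2) = 534 - 7*M**2/2)
sqrt(y(L) - 524989) = sqrt((534 - 7/2*(-4092)**2) - 524989) = sqrt((534 - 7/2*16744464) - 524989) = sqrt((534 - 58605624) - 524989) = sqrt(-58605090 - 524989) = sqrt(-59130079) = I*sqrt(59130079)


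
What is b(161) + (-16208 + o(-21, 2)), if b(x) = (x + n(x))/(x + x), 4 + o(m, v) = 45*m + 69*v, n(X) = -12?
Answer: -5479969/322 ≈ -17019.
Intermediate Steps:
o(m, v) = -4 + 45*m + 69*v (o(m, v) = -4 + (45*m + 69*v) = -4 + 45*m + 69*v)
b(x) = (-12 + x)/(2*x) (b(x) = (x - 12)/(x + x) = (-12 + x)/((2*x)) = (-12 + x)*(1/(2*x)) = (-12 + x)/(2*x))
b(161) + (-16208 + o(-21, 2)) = (½)*(-12 + 161)/161 + (-16208 + (-4 + 45*(-21) + 69*2)) = (½)*(1/161)*149 + (-16208 + (-4 - 945 + 138)) = 149/322 + (-16208 - 811) = 149/322 - 17019 = -5479969/322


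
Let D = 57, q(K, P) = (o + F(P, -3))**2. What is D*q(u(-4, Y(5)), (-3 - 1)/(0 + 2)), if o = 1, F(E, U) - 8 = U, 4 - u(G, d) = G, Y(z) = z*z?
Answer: 2052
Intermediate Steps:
Y(z) = z**2
u(G, d) = 4 - G
F(E, U) = 8 + U
q(K, P) = 36 (q(K, P) = (1 + (8 - 3))**2 = (1 + 5)**2 = 6**2 = 36)
D*q(u(-4, Y(5)), (-3 - 1)/(0 + 2)) = 57*36 = 2052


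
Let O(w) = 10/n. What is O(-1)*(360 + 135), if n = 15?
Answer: 330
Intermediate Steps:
O(w) = ⅔ (O(w) = 10/15 = 10*(1/15) = ⅔)
O(-1)*(360 + 135) = 2*(360 + 135)/3 = (⅔)*495 = 330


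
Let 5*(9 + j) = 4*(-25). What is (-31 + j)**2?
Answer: 3600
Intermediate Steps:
j = -29 (j = -9 + (4*(-25))/5 = -9 + (1/5)*(-100) = -9 - 20 = -29)
(-31 + j)**2 = (-31 - 29)**2 = (-60)**2 = 3600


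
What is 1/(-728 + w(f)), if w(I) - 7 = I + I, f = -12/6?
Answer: -1/725 ≈ -0.0013793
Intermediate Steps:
f = -2 (f = -12*1/6 = -2)
w(I) = 7 + 2*I (w(I) = 7 + (I + I) = 7 + 2*I)
1/(-728 + w(f)) = 1/(-728 + (7 + 2*(-2))) = 1/(-728 + (7 - 4)) = 1/(-728 + 3) = 1/(-725) = -1/725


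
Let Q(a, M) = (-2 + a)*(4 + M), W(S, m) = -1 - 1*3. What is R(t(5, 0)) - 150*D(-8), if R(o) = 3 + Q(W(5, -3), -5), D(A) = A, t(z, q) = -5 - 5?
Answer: 1209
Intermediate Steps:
t(z, q) = -10
W(S, m) = -4 (W(S, m) = -1 - 3 = -4)
R(o) = 9 (R(o) = 3 + (-8 - 2*(-5) + 4*(-4) - 5*(-4)) = 3 + (-8 + 10 - 16 + 20) = 3 + 6 = 9)
R(t(5, 0)) - 150*D(-8) = 9 - 150*(-8) = 9 + 1200 = 1209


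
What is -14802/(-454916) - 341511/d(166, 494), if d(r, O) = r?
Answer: -19419545118/9439507 ≈ -2057.3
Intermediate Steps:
-14802/(-454916) - 341511/d(166, 494) = -14802/(-454916) - 341511/166 = -14802*(-1/454916) - 341511*1/166 = 7401/227458 - 341511/166 = -19419545118/9439507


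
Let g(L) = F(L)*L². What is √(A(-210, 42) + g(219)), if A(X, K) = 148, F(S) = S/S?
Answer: √48109 ≈ 219.34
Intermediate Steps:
F(S) = 1
g(L) = L² (g(L) = 1*L² = L²)
√(A(-210, 42) + g(219)) = √(148 + 219²) = √(148 + 47961) = √48109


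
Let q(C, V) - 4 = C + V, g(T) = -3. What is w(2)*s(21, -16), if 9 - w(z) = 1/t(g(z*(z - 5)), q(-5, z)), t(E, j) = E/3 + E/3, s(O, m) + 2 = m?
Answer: -171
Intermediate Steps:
s(O, m) = -2 + m
q(C, V) = 4 + C + V (q(C, V) = 4 + (C + V) = 4 + C + V)
t(E, j) = 2*E/3 (t(E, j) = E*(⅓) + E*(⅓) = E/3 + E/3 = 2*E/3)
w(z) = 19/2 (w(z) = 9 - 1/((⅔)*(-3)) = 9 - 1/(-2) = 9 - 1*(-½) = 9 + ½ = 19/2)
w(2)*s(21, -16) = 19*(-2 - 16)/2 = (19/2)*(-18) = -171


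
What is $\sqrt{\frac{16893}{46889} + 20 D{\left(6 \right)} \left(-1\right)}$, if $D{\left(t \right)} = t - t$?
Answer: $\frac{3 \sqrt{88010653}}{46889} \approx 0.60023$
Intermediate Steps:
$D{\left(t \right)} = 0$
$\sqrt{\frac{16893}{46889} + 20 D{\left(6 \right)} \left(-1\right)} = \sqrt{\frac{16893}{46889} + 20 \cdot 0 \left(-1\right)} = \sqrt{16893 \cdot \frac{1}{46889} + 0 \left(-1\right)} = \sqrt{\frac{16893}{46889} + 0} = \sqrt{\frac{16893}{46889}} = \frac{3 \sqrt{88010653}}{46889}$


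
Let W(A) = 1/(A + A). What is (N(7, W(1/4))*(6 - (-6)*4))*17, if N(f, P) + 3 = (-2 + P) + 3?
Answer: 0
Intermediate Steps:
W(A) = 1/(2*A)
N(f, P) = -2 + P (N(f, P) = -3 + ((-2 + P) + 3) = -3 + (1 + P) = -2 + P)
(N(7, W(1/4))*(6 - (-6)*4))*17 = ((-2 + 1/(2*(1/4)))*(6 - (-6)*4))*17 = ((-2 + 1/(2*(1/4)))*(6 - 1*(-24)))*17 = ((-2 + (1/2)*4)*(6 + 24))*17 = ((-2 + 2)*30)*17 = (0*30)*17 = 0*17 = 0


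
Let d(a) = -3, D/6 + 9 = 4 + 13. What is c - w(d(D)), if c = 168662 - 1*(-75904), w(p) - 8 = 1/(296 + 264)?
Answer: 136952479/560 ≈ 2.4456e+5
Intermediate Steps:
D = 48 (D = -54 + 6*(4 + 13) = -54 + 6*17 = -54 + 102 = 48)
w(p) = 4481/560 (w(p) = 8 + 1/(296 + 264) = 8 + 1/560 = 4481/560)
c = 244566 (c = 168662 + 75904 = 244566)
c - w(d(D)) = 244566 - 1*4481/560 = 244566 - 4481/560 = 136952479/560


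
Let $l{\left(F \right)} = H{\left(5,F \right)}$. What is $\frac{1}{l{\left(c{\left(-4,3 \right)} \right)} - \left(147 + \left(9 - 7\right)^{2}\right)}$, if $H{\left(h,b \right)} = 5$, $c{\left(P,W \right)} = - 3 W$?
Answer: $- \frac{1}{146} \approx -0.0068493$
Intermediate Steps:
$l{\left(F \right)} = 5$
$\frac{1}{l{\left(c{\left(-4,3 \right)} \right)} - \left(147 + \left(9 - 7\right)^{2}\right)} = \frac{1}{5 - \left(147 + \left(9 - 7\right)^{2}\right)} = \frac{1}{5 - 151} = \frac{1}{-146} = - \frac{1}{146}$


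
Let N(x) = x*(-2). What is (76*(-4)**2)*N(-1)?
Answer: 2432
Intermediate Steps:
N(x) = -2*x
(76*(-4)**2)*N(-1) = (76*(-4)**2)*(-2*(-1)) = (76*16)*2 = 1216*2 = 2432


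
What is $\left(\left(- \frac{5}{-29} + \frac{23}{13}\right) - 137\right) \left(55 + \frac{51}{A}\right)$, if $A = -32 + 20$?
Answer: $- \frac{356419}{52} \approx -6854.2$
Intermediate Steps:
$A = -12$
$\left(\left(- \frac{5}{-29} + \frac{23}{13}\right) - 137\right) \left(55 + \frac{51}{A}\right) = \left(\left(- \frac{5}{-29} + \frac{23}{13}\right) - 137\right) \left(55 + \frac{51}{-12}\right) = \left(\left(\left(-5\right) \left(- \frac{1}{29}\right) + 23 \cdot \frac{1}{13}\right) - 137\right) \left(55 + 51 \left(- \frac{1}{12}\right)\right) = \left(\left(\frac{5}{29} + \frac{23}{13}\right) - 137\right) \left(55 - \frac{17}{4}\right) = \left(\frac{732}{377} - 137\right) \frac{203}{4} = \left(- \frac{50917}{377}\right) \frac{203}{4} = - \frac{356419}{52}$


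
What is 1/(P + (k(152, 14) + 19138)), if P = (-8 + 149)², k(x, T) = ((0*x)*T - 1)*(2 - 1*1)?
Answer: 1/39018 ≈ 2.5629e-5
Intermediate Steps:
k(x, T) = -1 (k(x, T) = (0*T - 1)*(2 - 1) = (0 - 1)*1 = -1*1 = -1)
P = 19881 (P = 141² = 19881)
1/(P + (k(152, 14) + 19138)) = 1/(19881 + (-1 + 19138)) = 1/(19881 + 19137) = 1/39018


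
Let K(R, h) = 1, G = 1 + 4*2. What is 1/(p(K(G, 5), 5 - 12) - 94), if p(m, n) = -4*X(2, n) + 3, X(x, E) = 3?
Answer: -1/103 ≈ -0.0097087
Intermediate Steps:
G = 9 (G = 1 + 8 = 9)
p(m, n) = -9 (p(m, n) = -4*3 + 3 = -12 + 3 = -9)
1/(p(K(G, 5), 5 - 12) - 94) = 1/(-9 - 94) = 1/(-103) = -1/103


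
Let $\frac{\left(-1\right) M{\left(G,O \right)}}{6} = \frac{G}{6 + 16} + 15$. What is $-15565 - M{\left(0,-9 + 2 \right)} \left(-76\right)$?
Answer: $-22405$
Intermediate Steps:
$M{\left(G,O \right)} = -90 - \frac{3 G}{11}$ ($M{\left(G,O \right)} = - 6 \left(\frac{G}{6 + 16} + 15\right) = - 6 \left(\frac{G}{22} + 15\right) = - 6 \left(15 + \frac{G}{22}\right) = -90 - \frac{3 G}{11}$)
$-15565 - M{\left(0,-9 + 2 \right)} \left(-76\right) = -15565 - \left(-90 - 0\right) \left(-76\right) = -15565 - \left(-90 + 0\right) \left(-76\right) = -15565 - \left(-90\right) \left(-76\right) = -15565 - 6840 = -22405$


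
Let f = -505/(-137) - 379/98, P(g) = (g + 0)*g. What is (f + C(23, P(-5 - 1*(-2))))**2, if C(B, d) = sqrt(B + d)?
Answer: 5774158721/180257476 - 9732*sqrt(2)/6713 ≈ 29.983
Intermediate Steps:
P(g) = g**2 (P(g) = g*g = g**2)
f = -2433/13426 (f = -505*(-1/137) - 379*1/98 = 505/137 - 379/98 = -2433/13426 ≈ -0.18122)
(f + C(23, P(-5 - 1*(-2))))**2 = (-2433/13426 + sqrt(23 + (-5 - 1*(-2))**2))**2 = (-2433/13426 + sqrt(23 + (-5 + 2)**2))**2 = (-2433/13426 + sqrt(23 + (-3)**2))**2 = (-2433/13426 + sqrt(23 + 9))**2 = (-2433/13426 + sqrt(32))**2 = (-2433/13426 + 4*sqrt(2))**2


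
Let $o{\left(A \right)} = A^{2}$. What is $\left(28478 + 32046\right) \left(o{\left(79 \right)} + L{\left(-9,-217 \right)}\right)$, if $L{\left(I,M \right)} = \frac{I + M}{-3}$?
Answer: $\frac{1146869276}{3} \approx 3.8229 \cdot 10^{8}$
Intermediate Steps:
$L{\left(I,M \right)} = - \frac{I}{3} - \frac{M}{3}$ ($L{\left(I,M \right)} = \left(I + M\right) \left(- \frac{1}{3}\right) = - \frac{I}{3} - \frac{M}{3}$)
$\left(28478 + 32046\right) \left(o{\left(79 \right)} + L{\left(-9,-217 \right)}\right) = \left(28478 + 32046\right) \left(79^{2} - - \frac{226}{3}\right) = 60524 \left(6241 + \left(3 + \frac{217}{3}\right)\right) = 60524 \left(6241 + \frac{226}{3}\right) = 60524 \cdot \frac{18949}{3} = \frac{1146869276}{3}$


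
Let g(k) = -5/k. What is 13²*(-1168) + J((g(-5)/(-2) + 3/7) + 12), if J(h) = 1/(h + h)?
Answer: -32964457/167 ≈ -1.9739e+5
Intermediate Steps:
J(h) = 1/(2*h)
13²*(-1168) + J((g(-5)/(-2) + 3/7) + 12) = 13²*(-1168) + 1/(2*((-5/(-5)/(-2) + 3/7) + 12)) = 169*(-1168) + 1/(2*((-5*(-⅕)*(-½) + 3*(⅐)) + 12)) = -197392 + 1/(2*((1*(-½) + 3/7) + 12)) = -197392 + 1/(2*((-½ + 3/7) + 12)) = -197392 + 1/(2*(-1/14 + 12)) = -197392 + 1/(2*(167/14)) = -197392 + (½)*(14/167) = -197392 + 7/167 = -32964457/167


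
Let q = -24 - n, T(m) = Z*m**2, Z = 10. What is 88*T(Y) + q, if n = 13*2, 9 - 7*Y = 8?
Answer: -1570/49 ≈ -32.041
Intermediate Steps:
Y = 1/7 (Y = 9/7 - 1/7*8 = 9/7 - 8/7 = 1/7 ≈ 0.14286)
n = 26
T(m) = 10*m**2
q = -50 (q = -24 - 1*26 = -24 - 26 = -50)
88*T(Y) + q = 88*(10*(1/7)**2) - 50 = 88*(10*(1/49)) - 50 = 88*(10/49) - 50 = 880/49 - 50 = -1570/49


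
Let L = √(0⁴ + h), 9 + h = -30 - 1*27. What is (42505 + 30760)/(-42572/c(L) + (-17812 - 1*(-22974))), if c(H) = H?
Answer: 215179305/30784718 - 26888255*I*√66/30784718 ≈ 6.9898 - 7.0958*I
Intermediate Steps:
h = -66 (h = -9 + (-30 - 1*27) = -9 + (-30 - 27) = -9 - 57 = -66)
L = I*√66 (L = √(0⁴ - 66) = √(0 - 66) = √(-66) = I*√66 ≈ 8.124*I)
(42505 + 30760)/(-42572/c(L) + (-17812 - 1*(-22974))) = (42505 + 30760)/(-42572*(-I*√66/66) + (-17812 - 1*(-22974))) = 73265/(-(-21286)*I*√66/33 + (-17812 + 22974)) = 73265/(21286*I*√66/33 + 5162) = 73265/(5162 + 21286*I*√66/33)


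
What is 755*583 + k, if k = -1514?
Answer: 438651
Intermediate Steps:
755*583 + k = 755*583 - 1514 = 440165 - 1514 = 438651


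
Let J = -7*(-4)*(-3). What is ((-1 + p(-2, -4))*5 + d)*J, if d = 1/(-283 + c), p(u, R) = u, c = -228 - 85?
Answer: 187761/149 ≈ 1260.1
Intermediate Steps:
c = -313
J = -84 (J = 28*(-3) = -84)
d = -1/596 (d = 1/(-283 - 313) = 1/(-596) = -1/596 ≈ -0.0016779)
((-1 + p(-2, -4))*5 + d)*J = ((-1 - 2)*5 - 1/596)*(-84) = (-3*5 - 1/596)*(-84) = (-15 - 1/596)*(-84) = -8941/596*(-84) = 187761/149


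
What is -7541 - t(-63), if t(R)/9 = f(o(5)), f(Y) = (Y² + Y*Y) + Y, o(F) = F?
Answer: -8036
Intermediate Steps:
f(Y) = Y + 2*Y² (f(Y) = (Y² + Y²) + Y = 2*Y² + Y = Y + 2*Y²)
t(R) = 495 (t(R) = 9*(5*(1 + 2*5)) = 9*(5*(1 + 10)) = 9*(5*11) = 9*55 = 495)
-7541 - t(-63) = -7541 - 1*495 = -7541 - 495 = -8036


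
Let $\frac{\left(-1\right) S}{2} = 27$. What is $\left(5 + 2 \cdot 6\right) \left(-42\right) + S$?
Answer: $-768$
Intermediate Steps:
$S = -54$ ($S = \left(-2\right) 27 = -54$)
$\left(5 + 2 \cdot 6\right) \left(-42\right) + S = \left(5 + 2 \cdot 6\right) \left(-42\right) - 54 = \left(5 + 12\right) \left(-42\right) - 54 = 17 \left(-42\right) - 54 = -714 - 54 = -768$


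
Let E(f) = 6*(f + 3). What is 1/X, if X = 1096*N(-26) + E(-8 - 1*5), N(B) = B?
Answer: -1/28556 ≈ -3.5019e-5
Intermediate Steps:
E(f) = 18 + 6*f (E(f) = 6*(3 + f) = 18 + 6*f)
X = -28556 (X = 1096*(-26) + (18 + 6*(-8 - 1*5)) = -28496 + (18 + 6*(-8 - 5)) = -28496 + (18 + 6*(-13)) = -28496 + (18 - 78) = -28496 - 60 = -28556)
1/X = 1/(-28556) = -1/28556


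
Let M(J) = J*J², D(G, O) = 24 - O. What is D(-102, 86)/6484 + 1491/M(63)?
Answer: -138935/38602494 ≈ -0.0035991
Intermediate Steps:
M(J) = J³
D(-102, 86)/6484 + 1491/M(63) = (24 - 1*86)/6484 + 1491/(63³) = (24 - 86)*(1/6484) + 1491/250047 = -62*1/6484 + 1491*(1/250047) = -31/3242 + 71/11907 = -138935/38602494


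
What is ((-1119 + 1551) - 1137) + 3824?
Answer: 3119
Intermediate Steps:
((-1119 + 1551) - 1137) + 3824 = (432 - 1137) + 3824 = -705 + 3824 = 3119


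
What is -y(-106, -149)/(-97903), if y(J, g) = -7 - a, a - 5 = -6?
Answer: -6/97903 ≈ -6.1285e-5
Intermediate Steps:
a = -1 (a = 5 - 6 = -1)
y(J, g) = -6 (y(J, g) = -7 - 1*(-1) = -7 + 1 = -6)
-y(-106, -149)/(-97903) = -(-6)/(-97903) = -(-6)*(-1)/97903 = -1*6/97903 = -6/97903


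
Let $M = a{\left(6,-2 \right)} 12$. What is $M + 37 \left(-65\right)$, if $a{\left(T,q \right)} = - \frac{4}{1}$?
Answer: $-2453$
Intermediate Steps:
$a{\left(T,q \right)} = -4$ ($a{\left(T,q \right)} = \left(-4\right) 1 = -4$)
$M = -48$ ($M = \left(-4\right) 12 = -48$)
$M + 37 \left(-65\right) = -48 + 37 \left(-65\right) = -48 - 2405 = -2453$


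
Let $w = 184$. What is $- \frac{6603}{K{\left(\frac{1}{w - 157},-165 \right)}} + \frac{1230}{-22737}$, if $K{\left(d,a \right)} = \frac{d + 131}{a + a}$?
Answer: $\frac{222945905045}{13407251} \approx 16629.0$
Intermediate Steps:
$K{\left(d,a \right)} = \frac{131 + d}{2 a}$
$- \frac{6603}{K{\left(\frac{1}{w - 157},-165 \right)}} + \frac{1230}{-22737} = - \frac{6603}{\frac{1}{2} \frac{1}{-165} \left(131 + \frac{1}{184 - 157}\right)} + \frac{1230}{-22737} = - \frac{6603}{\frac{1}{2} \left(- \frac{1}{165}\right) \left(131 + \frac{1}{27}\right)} + 1230 \left(- \frac{1}{22737}\right) = - \frac{6603}{\frac{1}{2} \left(- \frac{1}{165}\right) \left(131 + \frac{1}{27}\right)} - \frac{410}{7579} = - \frac{6603}{\frac{1}{2} \left(- \frac{1}{165}\right) \frac{3538}{27}} - \frac{410}{7579} = - \frac{6603}{- \frac{1769}{4455}} - \frac{410}{7579} = \left(-6603\right) \left(- \frac{4455}{1769}\right) - \frac{410}{7579} = \frac{29416365}{1769} - \frac{410}{7579} = \frac{222945905045}{13407251}$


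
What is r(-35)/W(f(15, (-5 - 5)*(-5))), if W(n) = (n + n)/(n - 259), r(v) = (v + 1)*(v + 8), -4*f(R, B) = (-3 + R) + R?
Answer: 18071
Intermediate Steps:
f(R, B) = ¾ - R/2 (f(R, B) = -((-3 + R) + R)/4 = -(-3 + 2*R)/4 = ¾ - R/2)
r(v) = (1 + v)*(8 + v)
W(n) = 2*n/(-259 + n) (W(n) = (2*n)/(-259 + n) = 2*n/(-259 + n))
r(-35)/W(f(15, (-5 - 5)*(-5))) = (8 + (-35)² + 9*(-35))/((2*(¾ - ½*15)/(-259 + (¾ - ½*15)))) = (8 + 1225 - 315)/((2*(¾ - 15/2)/(-259 + (¾ - 15/2)))) = 918/((2*(-27/4)/(-259 - 27/4))) = 918/((2*(-27/4)/(-1063/4))) = 918/((2*(-27/4)*(-4/1063))) = 918/(54/1063) = 918*(1063/54) = 18071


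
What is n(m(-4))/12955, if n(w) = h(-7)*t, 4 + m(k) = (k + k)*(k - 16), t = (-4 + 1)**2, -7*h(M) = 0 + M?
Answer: 9/12955 ≈ 0.00069471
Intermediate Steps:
h(M) = -M/7 (h(M) = -(0 + M)/7 = -M/7)
t = 9 (t = (-3)**2 = 9)
m(k) = -4 + 2*k*(-16 + k) (m(k) = -4 + (k + k)*(k - 16) = -4 + (2*k)*(-16 + k) = -4 + 2*k*(-16 + k))
n(w) = 9 (n(w) = -1/7*(-7)*9 = 1*9 = 9)
n(m(-4))/12955 = 9/12955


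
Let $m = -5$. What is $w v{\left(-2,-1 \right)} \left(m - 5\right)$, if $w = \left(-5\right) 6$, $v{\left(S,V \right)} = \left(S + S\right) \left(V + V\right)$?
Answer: $2400$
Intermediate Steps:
$v{\left(S,V \right)} = 4 S V$ ($v{\left(S,V \right)} = 2 S 2 V = 4 S V$)
$w = -30$
$w v{\left(-2,-1 \right)} \left(m - 5\right) = - 30 \cdot 4 \left(-2\right) \left(-1\right) \left(-5 - 5\right) = - 30 \cdot 8 \left(-10\right) = \left(-30\right) \left(-80\right) = 2400$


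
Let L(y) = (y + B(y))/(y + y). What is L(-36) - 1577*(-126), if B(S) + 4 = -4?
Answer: 3576647/18 ≈ 1.9870e+5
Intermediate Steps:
B(S) = -8 (B(S) = -4 - 4 = -8)
L(y) = (-8 + y)/(2*y) (L(y) = (y - 8)/(y + y) = (-8 + y)/((2*y)) = (-8 + y)*(1/(2*y)) = (-8 + y)/(2*y))
L(-36) - 1577*(-126) = (1/2)*(-8 - 36)/(-36) - 1577*(-126) = (1/2)*(-1/36)*(-44) + 198702 = 11/18 + 198702 = 3576647/18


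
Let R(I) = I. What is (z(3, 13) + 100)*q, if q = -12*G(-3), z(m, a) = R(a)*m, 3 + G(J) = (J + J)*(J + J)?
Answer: -55044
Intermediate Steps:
G(J) = -3 + 4*J**2 (G(J) = -3 + (J + J)*(J + J) = -3 + (2*J)*(2*J) = -3 + 4*J**2)
z(m, a) = a*m
q = -396 (q = -12*(-3 + 4*(-3)**2) = -12*(-3 + 4*9) = -12*(-3 + 36) = -12*33 = -396)
(z(3, 13) + 100)*q = (13*3 + 100)*(-396) = (39 + 100)*(-396) = 139*(-396) = -55044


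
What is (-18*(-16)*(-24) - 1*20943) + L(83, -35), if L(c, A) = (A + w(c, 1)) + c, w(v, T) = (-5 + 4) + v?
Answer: -27725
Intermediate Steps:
w(v, T) = -1 + v
L(c, A) = -1 + A + 2*c (L(c, A) = (A + (-1 + c)) + c = (-1 + A + c) + c = -1 + A + 2*c)
(-18*(-16)*(-24) - 1*20943) + L(83, -35) = (-18*(-16)*(-24) - 1*20943) + (-1 - 35 + 2*83) = (288*(-24) - 20943) + (-1 - 35 + 166) = (-6912 - 20943) + 130 = -27855 + 130 = -27725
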